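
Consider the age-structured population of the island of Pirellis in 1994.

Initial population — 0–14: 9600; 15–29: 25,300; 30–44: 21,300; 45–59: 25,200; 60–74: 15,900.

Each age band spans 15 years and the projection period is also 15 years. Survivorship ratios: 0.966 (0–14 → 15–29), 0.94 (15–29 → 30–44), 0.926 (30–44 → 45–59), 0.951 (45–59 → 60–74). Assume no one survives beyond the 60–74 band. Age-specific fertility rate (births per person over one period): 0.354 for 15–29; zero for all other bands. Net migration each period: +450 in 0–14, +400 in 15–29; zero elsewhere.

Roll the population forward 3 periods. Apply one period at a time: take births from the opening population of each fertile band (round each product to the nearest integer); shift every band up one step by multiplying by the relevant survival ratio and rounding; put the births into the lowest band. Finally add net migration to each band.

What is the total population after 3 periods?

[period 1]
Births: 25300 * 0.354 = 8956
15–29: 9600 * 0.966 = 9274
30–44: 25300 * 0.94 = 23782
45–59: 21300 * 0.926 = 19724
60–74: 25200 * 0.951 = 23965
Net migration: 0–14 + 450 → 9406; 15–29 + 400 → 9674
End of period: [9406, 9674, 23782, 19724, 23965]
[period 2]
Births: 9674 * 0.354 = 3425
15–29: 9406 * 0.966 = 9086
30–44: 9674 * 0.94 = 9094
45–59: 23782 * 0.926 = 22022
60–74: 19724 * 0.951 = 18758
Net migration: 0–14 + 450 → 3875; 15–29 + 400 → 9486
End of period: [3875, 9486, 9094, 22022, 18758]
[period 3]
Births: 9486 * 0.354 = 3358
15–29: 3875 * 0.966 = 3743
30–44: 9486 * 0.94 = 8917
45–59: 9094 * 0.926 = 8421
60–74: 22022 * 0.951 = 20943
Net migration: 0–14 + 450 → 3808; 15–29 + 400 → 4143
End of period: [3808, 4143, 8917, 8421, 20943]
Total after period 3: 3808 + 4143 + 8917 + 8421 + 20943 = 46232

46232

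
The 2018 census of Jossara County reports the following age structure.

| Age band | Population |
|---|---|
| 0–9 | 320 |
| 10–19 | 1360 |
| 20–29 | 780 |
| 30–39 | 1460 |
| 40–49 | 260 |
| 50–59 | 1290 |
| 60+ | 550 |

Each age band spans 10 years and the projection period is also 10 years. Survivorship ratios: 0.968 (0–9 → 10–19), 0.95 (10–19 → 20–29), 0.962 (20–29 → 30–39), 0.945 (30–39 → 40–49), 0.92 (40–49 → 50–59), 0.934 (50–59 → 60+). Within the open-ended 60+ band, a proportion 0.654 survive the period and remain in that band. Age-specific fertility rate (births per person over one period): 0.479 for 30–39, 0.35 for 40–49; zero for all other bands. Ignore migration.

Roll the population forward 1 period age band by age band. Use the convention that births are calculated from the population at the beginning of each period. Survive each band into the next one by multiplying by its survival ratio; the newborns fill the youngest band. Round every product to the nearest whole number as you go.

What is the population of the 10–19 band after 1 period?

310

Numbering the bands 1..7 from youngest to oldest:
[period 1]
Births: 1460 × 0.479 = 699, 260 × 0.35 = 91 → total 790
Band 2: 320 × 0.968 = 310
Band 3: 1360 × 0.95 = 1292
Band 4: 780 × 0.962 = 750
Band 5: 1460 × 0.945 = 1380
Band 6: 260 × 0.92 = 239
Band 7: 1290 × 0.934 + 550 × 0.654 = 1205 + 360 = 1565
End of period: [790, 310, 1292, 750, 1380, 239, 1565]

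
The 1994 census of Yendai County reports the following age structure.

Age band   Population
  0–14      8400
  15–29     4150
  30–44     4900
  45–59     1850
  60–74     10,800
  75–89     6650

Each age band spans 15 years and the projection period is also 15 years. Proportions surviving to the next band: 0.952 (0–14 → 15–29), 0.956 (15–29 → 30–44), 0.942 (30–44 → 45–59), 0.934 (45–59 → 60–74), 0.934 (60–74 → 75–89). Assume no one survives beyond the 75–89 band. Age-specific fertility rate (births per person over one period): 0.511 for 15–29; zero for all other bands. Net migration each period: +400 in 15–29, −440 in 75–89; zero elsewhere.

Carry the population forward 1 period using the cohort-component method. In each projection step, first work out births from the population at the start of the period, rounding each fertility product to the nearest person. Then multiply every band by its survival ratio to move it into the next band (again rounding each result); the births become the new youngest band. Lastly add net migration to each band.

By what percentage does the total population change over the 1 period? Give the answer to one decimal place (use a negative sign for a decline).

Call the bands 1 to 6, youngest first.
After projecting period 1:
Births: 4150 × 0.511 = 2121
Band 2: 8400 × 0.952 = 7997
Band 3: 4150 × 0.956 = 3967
Band 4: 4900 × 0.942 = 4616
Band 5: 1850 × 0.934 = 1728
Band 6: 10800 × 0.934 = 10087
Net migration: Band 2 + 400 → 8397; Band 6 − 440 → 9647
→ [2121, 8397, 3967, 4616, 1728, 9647]
Total: 36750 → 30476; change = -6274; percentage change = -17.1%

-17.1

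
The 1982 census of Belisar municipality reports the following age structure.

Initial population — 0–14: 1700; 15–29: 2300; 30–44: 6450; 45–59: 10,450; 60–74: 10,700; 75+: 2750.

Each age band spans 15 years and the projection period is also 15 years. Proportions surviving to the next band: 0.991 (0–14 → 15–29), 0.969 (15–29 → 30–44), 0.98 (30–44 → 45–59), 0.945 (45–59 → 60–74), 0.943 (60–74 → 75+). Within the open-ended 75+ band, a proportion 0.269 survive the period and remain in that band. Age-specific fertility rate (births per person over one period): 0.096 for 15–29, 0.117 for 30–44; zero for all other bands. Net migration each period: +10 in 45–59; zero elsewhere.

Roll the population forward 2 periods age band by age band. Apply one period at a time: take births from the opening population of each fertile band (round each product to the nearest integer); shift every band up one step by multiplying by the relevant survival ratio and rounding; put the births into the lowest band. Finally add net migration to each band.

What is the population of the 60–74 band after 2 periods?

(Groups numbered youngest = 1 to oldest = 6.)
[period 1]
Births: 2300 * 0.096 = 221  |  6450 * 0.117 = 755 ⇒ total 976
Group 2: 1700 * 0.991 = 1685
Group 3: 2300 * 0.969 = 2229
Group 4: 6450 * 0.98 = 6321
Group 5: 10450 * 0.945 = 9875
Group 6: 10700 * 0.943 + 2750 * 0.269 = 10090 + 740 = 10830
Net migration: Group 4 + 10 → 6331
→ [976, 1685, 2229, 6331, 9875, 10830]
[period 2]
Births: 1685 * 0.096 = 162  |  2229 * 0.117 = 261 ⇒ total 423
Group 2: 976 * 0.991 = 967
Group 3: 1685 * 0.969 = 1633
Group 4: 2229 * 0.98 = 2184
Group 5: 6331 * 0.945 = 5983
Group 6: 9875 * 0.943 + 10830 * 0.269 = 9312 + 2913 = 12225
Net migration: Group 4 + 10 → 2194
→ [423, 967, 1633, 2194, 5983, 12225]

5983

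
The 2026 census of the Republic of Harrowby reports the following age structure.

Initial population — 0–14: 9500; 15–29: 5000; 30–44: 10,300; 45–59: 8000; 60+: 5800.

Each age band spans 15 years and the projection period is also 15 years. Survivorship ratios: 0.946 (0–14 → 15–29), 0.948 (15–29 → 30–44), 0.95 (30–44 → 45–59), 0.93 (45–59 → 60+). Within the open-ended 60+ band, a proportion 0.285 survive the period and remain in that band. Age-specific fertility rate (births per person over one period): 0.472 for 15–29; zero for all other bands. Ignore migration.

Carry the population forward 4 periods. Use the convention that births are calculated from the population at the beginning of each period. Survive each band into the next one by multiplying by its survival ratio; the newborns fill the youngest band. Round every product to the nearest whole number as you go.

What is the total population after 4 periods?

18376

Numbering the groups 1..5 from youngest to oldest:
After projecting period 1:
Births: 5000 * 0.472 = 2360
Group 2: 9500 * 0.946 = 8987
Group 3: 5000 * 0.948 = 4740
Group 4: 10300 * 0.95 = 9785
Group 5: 8000 * 0.93 + 5800 * 0.285 = 7440 + 1653 = 9093
Giving 2360 / 8987 / 4740 / 9785 / 9093.
After projecting period 2:
Births: 8987 * 0.472 = 4242
Group 2: 2360 * 0.946 = 2233
Group 3: 8987 * 0.948 = 8520
Group 4: 4740 * 0.95 = 4503
Group 5: 9785 * 0.93 + 9093 * 0.285 = 9100 + 2592 = 11692
Giving 4242 / 2233 / 8520 / 4503 / 11692.
After projecting period 3:
Births: 2233 * 0.472 = 1054
Group 2: 4242 * 0.946 = 4013
Group 3: 2233 * 0.948 = 2117
Group 4: 8520 * 0.95 = 8094
Group 5: 4503 * 0.93 + 11692 * 0.285 = 4188 + 3332 = 7520
Giving 1054 / 4013 / 2117 / 8094 / 7520.
After projecting period 4:
Births: 4013 * 0.472 = 1894
Group 2: 1054 * 0.946 = 997
Group 3: 4013 * 0.948 = 3804
Group 4: 2117 * 0.95 = 2011
Group 5: 8094 * 0.93 + 7520 * 0.285 = 7527 + 2143 = 9670
Giving 1894 / 997 / 3804 / 2011 / 9670.
Total after period 4: 1894 + 997 + 3804 + 2011 + 9670 = 18376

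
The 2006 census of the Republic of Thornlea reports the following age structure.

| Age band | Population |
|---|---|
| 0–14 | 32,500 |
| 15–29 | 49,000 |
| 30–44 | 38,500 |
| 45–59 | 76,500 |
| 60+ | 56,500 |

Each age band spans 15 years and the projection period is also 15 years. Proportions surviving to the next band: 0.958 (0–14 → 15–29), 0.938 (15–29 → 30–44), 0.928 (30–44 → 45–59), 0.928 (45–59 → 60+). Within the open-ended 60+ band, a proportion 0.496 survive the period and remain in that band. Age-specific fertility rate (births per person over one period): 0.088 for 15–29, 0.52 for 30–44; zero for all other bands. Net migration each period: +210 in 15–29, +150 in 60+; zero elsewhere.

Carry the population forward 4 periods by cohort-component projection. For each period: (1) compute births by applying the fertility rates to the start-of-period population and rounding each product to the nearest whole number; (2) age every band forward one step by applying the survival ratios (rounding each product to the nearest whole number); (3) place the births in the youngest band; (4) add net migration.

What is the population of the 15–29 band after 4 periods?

After projecting period 1:
Births: 49000 * 0.088 = 4312, 38500 * 0.52 = 20020 → total 24332
15–29: 32500 * 0.958 = 31135
30–44: 49000 * 0.938 = 45962
45–59: 38500 * 0.928 = 35728
60+: 76500 * 0.928 + 56500 * 0.496 = 70992 + 28024 = 99016
Net migration: 15–29 + 210 → 31345; 60+ + 150 → 99166
→ [24332, 31345, 45962, 35728, 99166]
After projecting period 2:
Births: 31345 * 0.088 = 2758, 45962 * 0.52 = 23900 → total 26658
15–29: 24332 * 0.958 = 23310
30–44: 31345 * 0.938 = 29402
45–59: 45962 * 0.928 = 42653
60+: 35728 * 0.928 + 99166 * 0.496 = 33156 + 49186 = 82342
Net migration: 15–29 + 210 → 23520; 60+ + 150 → 82492
→ [26658, 23520, 29402, 42653, 82492]
After projecting period 3:
Births: 23520 * 0.088 = 2070, 29402 * 0.52 = 15289 → total 17359
15–29: 26658 * 0.958 = 25538
30–44: 23520 * 0.938 = 22062
45–59: 29402 * 0.928 = 27285
60+: 42653 * 0.928 + 82492 * 0.496 = 39582 + 40916 = 80498
Net migration: 15–29 + 210 → 25748; 60+ + 150 → 80648
→ [17359, 25748, 22062, 27285, 80648]
After projecting period 4:
Births: 25748 * 0.088 = 2266, 22062 * 0.52 = 11472 → total 13738
15–29: 17359 * 0.958 = 16630
30–44: 25748 * 0.938 = 24152
45–59: 22062 * 0.928 = 20474
60+: 27285 * 0.928 + 80648 * 0.496 = 25320 + 40001 = 65321
Net migration: 15–29 + 210 → 16840; 60+ + 150 → 65471
→ [13738, 16840, 24152, 20474, 65471]

16840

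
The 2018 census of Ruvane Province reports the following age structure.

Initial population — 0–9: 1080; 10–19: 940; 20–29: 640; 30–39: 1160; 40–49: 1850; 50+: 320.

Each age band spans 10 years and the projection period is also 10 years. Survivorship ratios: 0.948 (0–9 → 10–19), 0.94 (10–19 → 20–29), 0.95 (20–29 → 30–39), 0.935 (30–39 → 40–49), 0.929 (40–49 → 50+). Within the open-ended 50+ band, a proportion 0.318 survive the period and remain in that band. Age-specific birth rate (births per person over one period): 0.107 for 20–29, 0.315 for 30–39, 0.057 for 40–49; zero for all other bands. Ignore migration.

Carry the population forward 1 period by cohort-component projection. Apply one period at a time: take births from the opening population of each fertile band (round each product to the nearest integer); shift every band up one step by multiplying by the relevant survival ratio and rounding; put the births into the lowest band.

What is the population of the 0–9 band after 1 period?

538

[period 1]
Births: 640 * 0.107 = 68 ; 1160 * 0.315 = 365 ; 1850 * 0.057 = 105 → 538
10–19: 1080 * 0.948 = 1024
20–29: 940 * 0.94 = 884
30–39: 640 * 0.95 = 608
40–49: 1160 * 0.935 = 1085
50+: 1850 * 0.929 + 320 * 0.318 = 1719 + 102 = 1821
→ [538, 1024, 884, 608, 1085, 1821]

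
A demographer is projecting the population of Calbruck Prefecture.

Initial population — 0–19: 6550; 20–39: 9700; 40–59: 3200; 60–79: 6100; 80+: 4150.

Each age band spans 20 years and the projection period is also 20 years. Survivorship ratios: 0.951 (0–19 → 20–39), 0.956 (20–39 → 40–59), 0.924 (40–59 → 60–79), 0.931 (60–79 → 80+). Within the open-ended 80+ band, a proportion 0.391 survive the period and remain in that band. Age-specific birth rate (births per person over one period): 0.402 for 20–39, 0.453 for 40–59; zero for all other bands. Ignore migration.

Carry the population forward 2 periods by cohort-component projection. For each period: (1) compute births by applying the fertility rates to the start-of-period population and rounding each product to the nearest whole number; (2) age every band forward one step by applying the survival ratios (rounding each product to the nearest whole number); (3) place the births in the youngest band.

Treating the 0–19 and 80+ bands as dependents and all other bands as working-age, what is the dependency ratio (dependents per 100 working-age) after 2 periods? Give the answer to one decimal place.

Let group 1 be 0–19 through group 5 = 80+.
— Period 1 —
Births: 9700 * 0.402 = 3899, 3200 * 0.453 = 1450 → total 5349
Group 2: 6550 * 0.951 = 6229
Group 3: 9700 * 0.956 = 9273
Group 4: 3200 * 0.924 = 2957
Group 5: 6100 * 0.931 + 4150 * 0.391 = 5679 + 1623 = 7302
Population now: 0–19=5349, 20–39=6229, 40–59=9273, 60–79=2957, 80+=7302
— Period 2 —
Births: 6229 * 0.402 = 2504, 9273 * 0.453 = 4201 → total 6705
Group 2: 5349 * 0.951 = 5087
Group 3: 6229 * 0.956 = 5955
Group 4: 9273 * 0.924 = 8568
Group 5: 2957 * 0.931 + 7302 * 0.391 = 2753 + 2855 = 5608
Population now: 0–19=6705, 20–39=5087, 40–59=5955, 60–79=8568, 80+=5608
Dependents (band 0–19 + band 80+) = 6705 + 5608 = 12313; working-age = 19610; ratio = 12313/19610 × 100 = 62.8

62.8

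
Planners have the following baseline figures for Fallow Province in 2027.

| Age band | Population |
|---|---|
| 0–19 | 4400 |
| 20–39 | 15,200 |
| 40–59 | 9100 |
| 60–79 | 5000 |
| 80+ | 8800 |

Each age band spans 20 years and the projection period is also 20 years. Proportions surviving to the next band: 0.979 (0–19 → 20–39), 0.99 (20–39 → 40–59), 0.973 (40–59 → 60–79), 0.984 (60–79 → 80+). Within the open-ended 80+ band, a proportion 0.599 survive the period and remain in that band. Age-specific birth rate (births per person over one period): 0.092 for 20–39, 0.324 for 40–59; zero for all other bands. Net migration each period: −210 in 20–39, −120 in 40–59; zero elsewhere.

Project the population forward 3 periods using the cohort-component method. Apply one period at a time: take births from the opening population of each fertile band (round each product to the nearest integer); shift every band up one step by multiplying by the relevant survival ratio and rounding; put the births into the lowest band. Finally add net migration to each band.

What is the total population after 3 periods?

37427

Let group 1 be 0–19 through group 5 = 80+.
[period 1]
Births: 15200 × 0.092 = 1398, 9100 × 0.324 = 2948 → 4346
Group 2: 4400 × 0.979 = 4308
Group 3: 15200 × 0.99 = 15048
Group 4: 9100 × 0.973 = 8854
Group 5: 5000 × 0.984 + 8800 × 0.599 = 4920 + 5271 = 10191
Net migration: Group 2 − 210 → 4098; Group 3 − 120 → 14928
End of period: [4346, 4098, 14928, 8854, 10191]
[period 2]
Births: 4098 × 0.092 = 377, 14928 × 0.324 = 4837 → 5214
Group 2: 4346 × 0.979 = 4255
Group 3: 4098 × 0.99 = 4057
Group 4: 14928 × 0.973 = 14525
Group 5: 8854 × 0.984 + 10191 × 0.599 = 8712 + 6104 = 14816
Net migration: Group 2 − 210 → 4045; Group 3 − 120 → 3937
End of period: [5214, 4045, 3937, 14525, 14816]
[period 3]
Births: 4045 × 0.092 = 372, 3937 × 0.324 = 1276 → 1648
Group 2: 5214 × 0.979 = 5105
Group 3: 4045 × 0.99 = 4005
Group 4: 3937 × 0.973 = 3831
Group 5: 14525 × 0.984 + 14816 × 0.599 = 14293 + 8875 = 23168
Net migration: Group 2 − 210 → 4895; Group 3 − 120 → 3885
End of period: [1648, 4895, 3885, 3831, 23168]
Total after period 3: 1648 + 4895 + 3885 + 3831 + 23168 = 37427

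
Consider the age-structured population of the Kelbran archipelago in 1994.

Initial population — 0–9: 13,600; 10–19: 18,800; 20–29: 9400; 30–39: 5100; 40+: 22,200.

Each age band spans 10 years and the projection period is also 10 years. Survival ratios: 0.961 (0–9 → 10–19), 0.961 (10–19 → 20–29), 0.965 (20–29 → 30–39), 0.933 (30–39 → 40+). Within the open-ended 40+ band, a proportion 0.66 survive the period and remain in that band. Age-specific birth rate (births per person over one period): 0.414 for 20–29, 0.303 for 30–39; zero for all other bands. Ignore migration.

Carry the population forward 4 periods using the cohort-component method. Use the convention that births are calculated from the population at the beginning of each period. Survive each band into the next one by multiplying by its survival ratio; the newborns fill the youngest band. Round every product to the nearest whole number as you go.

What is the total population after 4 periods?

61428

Period 1:
Births: 9400 × 0.414 = 3892  |  5100 × 0.303 = 1545 — total 5437
10–19: 13600 × 0.961 = 13070
20–29: 18800 × 0.961 = 18067
30–39: 9400 × 0.965 = 9071
40+: 5100 × 0.933 + 22200 × 0.66 = 4758 + 14652 = 19410
End of period: [5437, 13070, 18067, 9071, 19410]
Period 2:
Births: 18067 × 0.414 = 7480  |  9071 × 0.303 = 2749 — total 10229
10–19: 5437 × 0.961 = 5225
20–29: 13070 × 0.961 = 12560
30–39: 18067 × 0.965 = 17435
40+: 9071 × 0.933 + 19410 × 0.66 = 8463 + 12811 = 21274
End of period: [10229, 5225, 12560, 17435, 21274]
Period 3:
Births: 12560 × 0.414 = 5200  |  17435 × 0.303 = 5283 — total 10483
10–19: 10229 × 0.961 = 9830
20–29: 5225 × 0.961 = 5021
30–39: 12560 × 0.965 = 12120
40+: 17435 × 0.933 + 21274 × 0.66 = 16267 + 14041 = 30308
End of period: [10483, 9830, 5021, 12120, 30308]
Period 4:
Births: 5021 × 0.414 = 2079  |  12120 × 0.303 = 3672 — total 5751
10–19: 10483 × 0.961 = 10074
20–29: 9830 × 0.961 = 9447
30–39: 5021 × 0.965 = 4845
40+: 12120 × 0.933 + 30308 × 0.66 = 11308 + 20003 = 31311
End of period: [5751, 10074, 9447, 4845, 31311]
Total after period 4: 5751 + 10074 + 9447 + 4845 + 31311 = 61428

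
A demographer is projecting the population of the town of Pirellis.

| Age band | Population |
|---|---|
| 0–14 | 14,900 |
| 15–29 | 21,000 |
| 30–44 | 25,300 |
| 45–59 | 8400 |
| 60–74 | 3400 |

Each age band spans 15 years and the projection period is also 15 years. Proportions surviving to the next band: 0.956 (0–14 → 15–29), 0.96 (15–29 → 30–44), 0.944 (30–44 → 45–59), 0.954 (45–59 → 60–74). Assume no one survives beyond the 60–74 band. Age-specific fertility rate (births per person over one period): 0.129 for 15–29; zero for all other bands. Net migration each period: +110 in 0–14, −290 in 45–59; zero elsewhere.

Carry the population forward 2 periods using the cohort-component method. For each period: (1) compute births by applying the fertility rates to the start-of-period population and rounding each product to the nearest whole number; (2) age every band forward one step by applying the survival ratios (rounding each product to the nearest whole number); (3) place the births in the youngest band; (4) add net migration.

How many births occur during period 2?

Period 1.
Births: 21000 * 0.129 = 2709
15–29: 14900 * 0.956 = 14244
30–44: 21000 * 0.96 = 20160
45–59: 25300 * 0.944 = 23883
60–74: 8400 * 0.954 = 8014
Net migration: 0–14 + 110 → 2819; 45–59 − 290 → 23593
→ [2819, 14244, 20160, 23593, 8014]
Period 2.
Births: 14244 * 0.129 = 1837
15–29: 2819 * 0.956 = 2695
30–44: 14244 * 0.96 = 13674
45–59: 20160 * 0.944 = 19031
60–74: 23593 * 0.954 = 22508
Net migration: 0–14 + 110 → 1947; 45–59 − 290 → 18741
→ [1947, 2695, 13674, 18741, 22508]

1837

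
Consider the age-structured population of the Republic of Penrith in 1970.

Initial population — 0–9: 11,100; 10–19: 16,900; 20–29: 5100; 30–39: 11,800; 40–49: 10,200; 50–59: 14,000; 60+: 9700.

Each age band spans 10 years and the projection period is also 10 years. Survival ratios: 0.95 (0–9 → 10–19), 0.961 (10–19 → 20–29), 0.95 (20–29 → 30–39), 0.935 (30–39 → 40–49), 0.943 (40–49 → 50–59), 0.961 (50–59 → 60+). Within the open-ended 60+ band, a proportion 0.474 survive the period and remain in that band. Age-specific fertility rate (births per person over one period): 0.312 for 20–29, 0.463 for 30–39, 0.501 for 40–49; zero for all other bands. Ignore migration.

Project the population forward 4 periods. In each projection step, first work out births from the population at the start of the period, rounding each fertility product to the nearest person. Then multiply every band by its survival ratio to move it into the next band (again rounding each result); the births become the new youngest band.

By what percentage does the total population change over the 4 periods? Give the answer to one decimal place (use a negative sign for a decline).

Call the groups 1 to 7, youngest first.
Period 1:
Births: 5100 × 0.312 = 1591  |  11800 × 0.463 = 5463  |  10200 × 0.501 = 5110 — total 12164
Group 2: 11100 × 0.95 = 10545
Group 3: 16900 × 0.961 = 16241
Group 4: 5100 × 0.95 = 4845
Group 5: 11800 × 0.935 = 11033
Group 6: 10200 × 0.943 = 9619
Group 7: 14000 × 0.961 + 9700 × 0.474 = 13454 + 4598 = 18052
Giving 12164 / 10545 / 16241 / 4845 / 11033 / 9619 / 18052.
Period 2:
Births: 16241 × 0.312 = 5067  |  4845 × 0.463 = 2243  |  11033 × 0.501 = 5528 — total 12838
Group 2: 12164 × 0.95 = 11556
Group 3: 10545 × 0.961 = 10134
Group 4: 16241 × 0.95 = 15429
Group 5: 4845 × 0.935 = 4530
Group 6: 11033 × 0.943 = 10404
Group 7: 9619 × 0.961 + 18052 × 0.474 = 9244 + 8557 = 17801
Giving 12838 / 11556 / 10134 / 15429 / 4530 / 10404 / 17801.
Period 3:
Births: 10134 × 0.312 = 3162  |  15429 × 0.463 = 7144  |  4530 × 0.501 = 2270 — total 12576
Group 2: 12838 × 0.95 = 12196
Group 3: 11556 × 0.961 = 11105
Group 4: 10134 × 0.95 = 9627
Group 5: 15429 × 0.935 = 14426
Group 6: 4530 × 0.943 = 4272
Group 7: 10404 × 0.961 + 17801 × 0.474 = 9998 + 8438 = 18436
Giving 12576 / 12196 / 11105 / 9627 / 14426 / 4272 / 18436.
Period 4:
Births: 11105 × 0.312 = 3465  |  9627 × 0.463 = 4457  |  14426 × 0.501 = 7227 — total 15149
Group 2: 12576 × 0.95 = 11947
Group 3: 12196 × 0.961 = 11720
Group 4: 11105 × 0.95 = 10550
Group 5: 9627 × 0.935 = 9001
Group 6: 14426 × 0.943 = 13604
Group 7: 4272 × 0.961 + 18436 × 0.474 = 4105 + 8739 = 12844
Giving 15149 / 11947 / 11720 / 10550 / 9001 / 13604 / 12844.
Total: 78800 → 84815; change = 6015; percentage change = 7.6%

7.6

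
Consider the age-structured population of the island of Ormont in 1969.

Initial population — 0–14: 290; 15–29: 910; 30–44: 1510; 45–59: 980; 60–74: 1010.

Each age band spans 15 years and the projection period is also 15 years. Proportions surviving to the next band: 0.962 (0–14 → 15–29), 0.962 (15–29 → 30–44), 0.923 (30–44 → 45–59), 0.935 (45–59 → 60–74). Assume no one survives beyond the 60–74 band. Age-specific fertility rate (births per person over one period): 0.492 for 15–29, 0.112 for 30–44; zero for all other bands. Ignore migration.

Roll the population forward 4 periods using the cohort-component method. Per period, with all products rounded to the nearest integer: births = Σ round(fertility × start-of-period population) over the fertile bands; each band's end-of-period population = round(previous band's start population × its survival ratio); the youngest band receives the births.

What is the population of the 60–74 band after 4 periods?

(Bands numbered youngest = 1 to oldest = 5.)
— Period 1 —
Births: 910 * 0.492 = 448, 1510 * 0.112 = 169 → total 617
Band 2: 290 * 0.962 = 279
Band 3: 910 * 0.962 = 875
Band 4: 1510 * 0.923 = 1394
Band 5: 980 * 0.935 = 916
→ [617, 279, 875, 1394, 916]
— Period 2 —
Births: 279 * 0.492 = 137, 875 * 0.112 = 98 → total 235
Band 2: 617 * 0.962 = 594
Band 3: 279 * 0.962 = 268
Band 4: 875 * 0.923 = 808
Band 5: 1394 * 0.935 = 1303
→ [235, 594, 268, 808, 1303]
— Period 3 —
Births: 594 * 0.492 = 292, 268 * 0.112 = 30 → total 322
Band 2: 235 * 0.962 = 226
Band 3: 594 * 0.962 = 571
Band 4: 268 * 0.923 = 247
Band 5: 808 * 0.935 = 755
→ [322, 226, 571, 247, 755]
— Period 4 —
Births: 226 * 0.492 = 111, 571 * 0.112 = 64 → total 175
Band 2: 322 * 0.962 = 310
Band 3: 226 * 0.962 = 217
Band 4: 571 * 0.923 = 527
Band 5: 247 * 0.935 = 231
→ [175, 310, 217, 527, 231]

231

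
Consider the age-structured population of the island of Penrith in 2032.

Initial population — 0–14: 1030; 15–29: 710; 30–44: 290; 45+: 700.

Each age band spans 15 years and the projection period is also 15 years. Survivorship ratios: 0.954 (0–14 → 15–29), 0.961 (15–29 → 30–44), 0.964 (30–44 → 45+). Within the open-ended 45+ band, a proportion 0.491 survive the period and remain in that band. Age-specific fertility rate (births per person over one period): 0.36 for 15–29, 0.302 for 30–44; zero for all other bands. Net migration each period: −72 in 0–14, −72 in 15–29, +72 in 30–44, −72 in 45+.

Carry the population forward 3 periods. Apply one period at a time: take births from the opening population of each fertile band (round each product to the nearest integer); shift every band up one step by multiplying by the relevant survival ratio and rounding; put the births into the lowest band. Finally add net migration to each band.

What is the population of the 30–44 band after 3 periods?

Numbering the groups 1..4 from youngest to oldest:
Period 1.
Births: 710 × 0.36 = 256 ; 290 × 0.302 = 88 — total 344
Group 2: 1030 × 0.954 = 983
Group 3: 710 × 0.961 = 682
Group 4: 290 × 0.964 + 700 × 0.491 = 280 + 344 = 624
Net migration: Group 1 − 72 → 272; Group 2 − 72 → 911; Group 3 + 72 → 754; Group 4 − 72 → 552
Giving 272 / 911 / 754 / 552.
Period 2.
Births: 911 × 0.36 = 328 ; 754 × 0.302 = 228 — total 556
Group 2: 272 × 0.954 = 259
Group 3: 911 × 0.961 = 875
Group 4: 754 × 0.964 + 552 × 0.491 = 727 + 271 = 998
Net migration: Group 1 − 72 → 484; Group 2 − 72 → 187; Group 3 + 72 → 947; Group 4 − 72 → 926
Giving 484 / 187 / 947 / 926.
Period 3.
Births: 187 × 0.36 = 67 ; 947 × 0.302 = 286 — total 353
Group 2: 484 × 0.954 = 462
Group 3: 187 × 0.961 = 180
Group 4: 947 × 0.964 + 926 × 0.491 = 913 + 455 = 1368
Net migration: Group 1 − 72 → 281; Group 2 − 72 → 390; Group 3 + 72 → 252; Group 4 − 72 → 1296
Giving 281 / 390 / 252 / 1296.

252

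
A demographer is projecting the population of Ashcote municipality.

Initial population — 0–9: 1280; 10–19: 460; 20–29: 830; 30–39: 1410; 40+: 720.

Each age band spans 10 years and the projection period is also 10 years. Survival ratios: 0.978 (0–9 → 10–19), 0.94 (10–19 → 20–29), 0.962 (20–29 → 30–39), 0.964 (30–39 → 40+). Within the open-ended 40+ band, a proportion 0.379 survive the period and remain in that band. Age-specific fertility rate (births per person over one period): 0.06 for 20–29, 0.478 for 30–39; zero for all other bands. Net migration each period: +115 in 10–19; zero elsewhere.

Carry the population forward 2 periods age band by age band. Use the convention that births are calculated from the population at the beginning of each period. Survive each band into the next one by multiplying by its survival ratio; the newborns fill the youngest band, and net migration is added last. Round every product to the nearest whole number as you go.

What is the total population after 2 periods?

4319

After projecting period 1:
Births: 830 * 0.06 = 50, 1410 * 0.478 = 674 → total 724
10–19: 1280 * 0.978 = 1252
20–29: 460 * 0.94 = 432
30–39: 830 * 0.962 = 798
40+: 1410 * 0.964 + 720 * 0.379 = 1359 + 273 = 1632
Net migration: 10–19 + 115 → 1367
→ [724, 1367, 432, 798, 1632]
After projecting period 2:
Births: 432 * 0.06 = 26, 798 * 0.478 = 381 → total 407
10–19: 724 * 0.978 = 708
20–29: 1367 * 0.94 = 1285
30–39: 432 * 0.962 = 416
40+: 798 * 0.964 + 1632 * 0.379 = 769 + 619 = 1388
Net migration: 10–19 + 115 → 823
→ [407, 823, 1285, 416, 1388]
Total after period 2: 407 + 823 + 1285 + 416 + 1388 = 4319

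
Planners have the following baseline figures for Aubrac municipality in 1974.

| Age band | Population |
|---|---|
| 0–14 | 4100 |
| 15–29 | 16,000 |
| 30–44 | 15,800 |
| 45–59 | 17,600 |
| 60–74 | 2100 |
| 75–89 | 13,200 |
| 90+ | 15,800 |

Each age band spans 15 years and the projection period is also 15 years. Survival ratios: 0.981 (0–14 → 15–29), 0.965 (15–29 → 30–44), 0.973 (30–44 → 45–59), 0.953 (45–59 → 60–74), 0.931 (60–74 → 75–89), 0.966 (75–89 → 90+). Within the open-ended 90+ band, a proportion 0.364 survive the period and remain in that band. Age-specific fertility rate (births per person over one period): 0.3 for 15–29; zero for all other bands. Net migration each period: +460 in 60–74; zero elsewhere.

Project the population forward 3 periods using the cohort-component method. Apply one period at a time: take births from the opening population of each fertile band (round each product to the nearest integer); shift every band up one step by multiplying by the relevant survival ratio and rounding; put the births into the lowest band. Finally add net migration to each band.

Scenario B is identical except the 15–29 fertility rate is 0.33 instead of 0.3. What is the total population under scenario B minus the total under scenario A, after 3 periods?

After projecting period 1:
Births: 16000 × 0.3 = 4800
15–29: 4100 × 0.981 = 4022
30–44: 16000 × 0.965 = 15440
45–59: 15800 × 0.973 = 15373
60–74: 17600 × 0.953 = 16773
75–89: 2100 × 0.931 = 1955
90+: 13200 × 0.966 + 15800 × 0.364 = 12751 + 5751 = 18502
Net migration: 60–74 + 460 → 17233
End of period: [4800, 4022, 15440, 15373, 17233, 1955, 18502]
After projecting period 2:
Births: 4022 × 0.3 = 1207
15–29: 4800 × 0.981 = 4709
30–44: 4022 × 0.965 = 3881
45–59: 15440 × 0.973 = 15023
60–74: 15373 × 0.953 = 14650
75–89: 17233 × 0.931 = 16044
90+: 1955 × 0.966 + 18502 × 0.364 = 1889 + 6735 = 8624
Net migration: 60–74 + 460 → 15110
End of period: [1207, 4709, 3881, 15023, 15110, 16044, 8624]
After projecting period 3:
Births: 4709 × 0.3 = 1413
15–29: 1207 × 0.981 = 1184
30–44: 4709 × 0.965 = 4544
45–59: 3881 × 0.973 = 3776
60–74: 15023 × 0.953 = 14317
75–89: 15110 × 0.931 = 14067
90+: 16044 × 0.966 + 8624 × 0.364 = 15499 + 3139 = 18638
Net migration: 60–74 + 460 → 14777
End of period: [1413, 1184, 4544, 3776, 14777, 14067, 18638]
Scenario A total after 3 periods: 58399
Scenario B projection —
After projecting period 1:
Births: 16000 × 0.33 = 5280
15–29: 4100 × 0.981 = 4022
30–44: 16000 × 0.965 = 15440
45–59: 15800 × 0.973 = 15373
60–74: 17600 × 0.953 = 16773
75–89: 2100 × 0.931 = 1955
90+: 13200 × 0.966 + 15800 × 0.364 = 12751 + 5751 = 18502
Net migration: 60–74 + 460 → 17233
End of period: [5280, 4022, 15440, 15373, 17233, 1955, 18502]
After projecting period 2:
Births: 4022 × 0.33 = 1327
15–29: 5280 × 0.981 = 5180
30–44: 4022 × 0.965 = 3881
45–59: 15440 × 0.973 = 15023
60–74: 15373 × 0.953 = 14650
75–89: 17233 × 0.931 = 16044
90+: 1955 × 0.966 + 18502 × 0.364 = 1889 + 6735 = 8624
Net migration: 60–74 + 460 → 15110
End of period: [1327, 5180, 3881, 15023, 15110, 16044, 8624]
After projecting period 3:
Births: 5180 × 0.33 = 1709
15–29: 1327 × 0.981 = 1302
30–44: 5180 × 0.965 = 4999
45–59: 3881 × 0.973 = 3776
60–74: 15023 × 0.953 = 14317
75–89: 15110 × 0.931 = 14067
90+: 16044 × 0.966 + 8624 × 0.364 = 15499 + 3139 = 18638
Net migration: 60–74 + 460 → 14777
End of period: [1709, 1302, 4999, 3776, 14777, 14067, 18638]
Scenario B total after 3 periods: 59268
Difference B − A = 59268 − 58399 = 869

869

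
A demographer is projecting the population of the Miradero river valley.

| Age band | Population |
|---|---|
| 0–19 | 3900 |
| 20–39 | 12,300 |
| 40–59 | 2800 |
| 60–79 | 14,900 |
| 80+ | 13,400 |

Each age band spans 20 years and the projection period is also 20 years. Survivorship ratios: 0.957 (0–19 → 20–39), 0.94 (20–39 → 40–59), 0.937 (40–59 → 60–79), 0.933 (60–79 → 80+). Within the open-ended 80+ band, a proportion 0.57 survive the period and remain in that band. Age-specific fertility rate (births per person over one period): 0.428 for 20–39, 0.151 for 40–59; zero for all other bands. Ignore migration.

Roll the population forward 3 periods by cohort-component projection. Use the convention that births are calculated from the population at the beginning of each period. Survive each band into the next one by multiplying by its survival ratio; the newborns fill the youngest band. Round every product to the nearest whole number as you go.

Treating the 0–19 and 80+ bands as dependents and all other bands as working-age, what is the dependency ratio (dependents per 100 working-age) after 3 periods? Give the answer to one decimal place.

Call the groups 1 to 5, youngest first.
[period 1]
Births: 12300 × 0.428 = 5264 ; 2800 × 0.151 = 423 → total 5687
Group 2: 3900 × 0.957 = 3732
Group 3: 12300 × 0.94 = 11562
Group 4: 2800 × 0.937 = 2624
Group 5: 14900 × 0.933 + 13400 × 0.57 = 13902 + 7638 = 21540
→ [5687, 3732, 11562, 2624, 21540]
[period 2]
Births: 3732 × 0.428 = 1597 ; 11562 × 0.151 = 1746 → total 3343
Group 2: 5687 × 0.957 = 5442
Group 3: 3732 × 0.94 = 3508
Group 4: 11562 × 0.937 = 10834
Group 5: 2624 × 0.933 + 21540 × 0.57 = 2448 + 12278 = 14726
→ [3343, 5442, 3508, 10834, 14726]
[period 3]
Births: 5442 × 0.428 = 2329 ; 3508 × 0.151 = 530 → total 2859
Group 2: 3343 × 0.957 = 3199
Group 3: 5442 × 0.94 = 5115
Group 4: 3508 × 0.937 = 3287
Group 5: 10834 × 0.933 + 14726 × 0.57 = 10108 + 8394 = 18502
→ [2859, 3199, 5115, 3287, 18502]
Dependents (band 0–19 + band 80+) = 2859 + 18502 = 21361; working-age = 11601; ratio = 21361/11601 × 100 = 184.1

184.1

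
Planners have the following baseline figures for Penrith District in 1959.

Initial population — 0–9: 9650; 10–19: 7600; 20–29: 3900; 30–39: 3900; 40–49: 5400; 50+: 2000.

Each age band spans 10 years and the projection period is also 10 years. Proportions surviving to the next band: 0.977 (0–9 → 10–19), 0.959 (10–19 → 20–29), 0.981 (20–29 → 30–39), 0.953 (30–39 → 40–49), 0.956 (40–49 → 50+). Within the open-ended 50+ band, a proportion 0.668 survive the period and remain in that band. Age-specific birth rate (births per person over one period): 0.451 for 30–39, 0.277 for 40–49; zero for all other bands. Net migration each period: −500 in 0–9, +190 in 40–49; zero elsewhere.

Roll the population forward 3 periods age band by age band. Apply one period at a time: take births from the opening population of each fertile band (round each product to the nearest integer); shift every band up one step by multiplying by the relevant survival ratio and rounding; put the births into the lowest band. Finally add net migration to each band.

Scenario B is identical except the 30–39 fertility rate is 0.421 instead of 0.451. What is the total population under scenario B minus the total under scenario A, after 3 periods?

-438

After projecting period 1:
Births: 3900 × 0.451 = 1759, 5400 × 0.277 = 1496 ⇒ total 3255
10–19: 9650 × 0.977 = 9428
20–29: 7600 × 0.959 = 7288
30–39: 3900 × 0.981 = 3826
40–49: 3900 × 0.953 = 3717
50+: 5400 × 0.956 + 2000 × 0.668 = 5162 + 1336 = 6498
Net migration: 0–9 − 500 → 2755; 40–49 + 190 → 3907
Giving 2755 / 9428 / 7288 / 3826 / 3907 / 6498.
After projecting period 2:
Births: 3826 × 0.451 = 1726, 3907 × 0.277 = 1082 ⇒ total 2808
10–19: 2755 × 0.977 = 2692
20–29: 9428 × 0.959 = 9041
30–39: 7288 × 0.981 = 7150
40–49: 3826 × 0.953 = 3646
50+: 3907 × 0.956 + 6498 × 0.668 = 3735 + 4341 = 8076
Net migration: 0–9 − 500 → 2308; 40–49 + 190 → 3836
Giving 2308 / 2692 / 9041 / 7150 / 3836 / 8076.
After projecting period 3:
Births: 7150 × 0.451 = 3225, 3836 × 0.277 = 1063 ⇒ total 4288
10–19: 2308 × 0.977 = 2255
20–29: 2692 × 0.959 = 2582
30–39: 9041 × 0.981 = 8869
40–49: 7150 × 0.953 = 6814
50+: 3836 × 0.956 + 8076 × 0.668 = 3667 + 5395 = 9062
Net migration: 0–9 − 500 → 3788; 40–49 + 190 → 7004
Giving 3788 / 2255 / 2582 / 8869 / 7004 / 9062.
Scenario A total after 3 periods: 33560
Scenario B projection —
After projecting period 1:
Births: 3900 × 0.421 = 1642, 5400 × 0.277 = 1496 ⇒ total 3138
10–19: 9650 × 0.977 = 9428
20–29: 7600 × 0.959 = 7288
30–39: 3900 × 0.981 = 3826
40–49: 3900 × 0.953 = 3717
50+: 5400 × 0.956 + 2000 × 0.668 = 5162 + 1336 = 6498
Net migration: 0–9 − 500 → 2638; 40–49 + 190 → 3907
Giving 2638 / 9428 / 7288 / 3826 / 3907 / 6498.
After projecting period 2:
Births: 3826 × 0.421 = 1611, 3907 × 0.277 = 1082 ⇒ total 2693
10–19: 2638 × 0.977 = 2577
20–29: 9428 × 0.959 = 9041
30–39: 7288 × 0.981 = 7150
40–49: 3826 × 0.953 = 3646
50+: 3907 × 0.956 + 6498 × 0.668 = 3735 + 4341 = 8076
Net migration: 0–9 − 500 → 2193; 40–49 + 190 → 3836
Giving 2193 / 2577 / 9041 / 7150 / 3836 / 8076.
After projecting period 3:
Births: 7150 × 0.421 = 3010, 3836 × 0.277 = 1063 ⇒ total 4073
10–19: 2193 × 0.977 = 2143
20–29: 2577 × 0.959 = 2471
30–39: 9041 × 0.981 = 8869
40–49: 7150 × 0.953 = 6814
50+: 3836 × 0.956 + 8076 × 0.668 = 3667 + 5395 = 9062
Net migration: 0–9 − 500 → 3573; 40–49 + 190 → 7004
Giving 3573 / 2143 / 2471 / 8869 / 7004 / 9062.
Scenario B total after 3 periods: 33122
Difference B − A = 33122 − 33560 = -438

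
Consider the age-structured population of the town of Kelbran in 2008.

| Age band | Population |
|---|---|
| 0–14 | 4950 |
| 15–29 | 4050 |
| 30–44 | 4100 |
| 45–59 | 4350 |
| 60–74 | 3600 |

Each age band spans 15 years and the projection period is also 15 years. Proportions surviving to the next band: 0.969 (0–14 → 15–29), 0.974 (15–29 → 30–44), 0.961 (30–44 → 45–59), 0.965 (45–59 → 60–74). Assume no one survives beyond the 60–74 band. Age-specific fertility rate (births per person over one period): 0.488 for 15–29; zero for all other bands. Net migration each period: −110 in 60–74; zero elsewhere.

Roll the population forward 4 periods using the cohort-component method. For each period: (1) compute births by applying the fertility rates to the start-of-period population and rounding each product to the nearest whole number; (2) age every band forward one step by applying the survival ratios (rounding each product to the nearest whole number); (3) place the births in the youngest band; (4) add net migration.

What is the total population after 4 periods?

10237

Call the groups 1 to 5, youngest first.
— Period 1 —
Births: 4050 × 0.488 = 1976
Group 2: 4950 × 0.969 = 4797
Group 3: 4050 × 0.974 = 3945
Group 4: 4100 × 0.961 = 3940
Group 5: 4350 × 0.965 = 4198
Net migration: Group 5 − 110 → 4088
Population now: 0–14=1976, 15–29=4797, 30–44=3945, 45–59=3940, 60–74=4088
— Period 2 —
Births: 4797 × 0.488 = 2341
Group 2: 1976 × 0.969 = 1915
Group 3: 4797 × 0.974 = 4672
Group 4: 3945 × 0.961 = 3791
Group 5: 3940 × 0.965 = 3802
Net migration: Group 5 − 110 → 3692
Population now: 0–14=2341, 15–29=1915, 30–44=4672, 45–59=3791, 60–74=3692
— Period 3 —
Births: 1915 × 0.488 = 935
Group 2: 2341 × 0.969 = 2268
Group 3: 1915 × 0.974 = 1865
Group 4: 4672 × 0.961 = 4490
Group 5: 3791 × 0.965 = 3658
Net migration: Group 5 − 110 → 3548
Population now: 0–14=935, 15–29=2268, 30–44=1865, 45–59=4490, 60–74=3548
— Period 4 —
Births: 2268 × 0.488 = 1107
Group 2: 935 × 0.969 = 906
Group 3: 2268 × 0.974 = 2209
Group 4: 1865 × 0.961 = 1792
Group 5: 4490 × 0.965 = 4333
Net migration: Group 5 − 110 → 4223
Population now: 0–14=1107, 15–29=906, 30–44=2209, 45–59=1792, 60–74=4223
Total after period 4: 1107 + 906 + 2209 + 1792 + 4223 = 10237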